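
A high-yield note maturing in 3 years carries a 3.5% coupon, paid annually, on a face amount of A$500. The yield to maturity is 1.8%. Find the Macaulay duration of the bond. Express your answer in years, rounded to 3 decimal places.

Periodic yield y = 0.018. Discount each cash flow and weight by its year:
  t   CF        PV=CF/(1+0.018)^t    t·PV
  1        17.50        17.1906        17.1906
  2        17.50        16.8866        33.7732
  3       517.50       490.5316     1,471.5949
  Σ                    524.6088     1,522.5587
Price P = Σ PV = 524.6088.
Macaulay duration = Σ(t·PV) / P = 1,522.5587 / 524.6088 = 2.90227 years.

2.902 years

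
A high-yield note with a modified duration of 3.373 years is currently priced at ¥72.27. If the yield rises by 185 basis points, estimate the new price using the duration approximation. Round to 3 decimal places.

¥67.760

Duration approximation: ΔP/P ≈ -D_mod · Δy = -3.373 × (+0.0185) = -0.0624005.
New price ≈ 72.27 × (1 - 0.0624005) = 67.760315865.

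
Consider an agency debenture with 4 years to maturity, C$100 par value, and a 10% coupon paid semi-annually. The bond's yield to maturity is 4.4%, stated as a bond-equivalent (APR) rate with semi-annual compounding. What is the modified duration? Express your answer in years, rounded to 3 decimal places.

Periodic yield y = 0.022. First find Macaulay duration:
  t   CF        PV=CF/(1+0.022)^t    t·PV
  1         5.00         4.8924         4.8924
  2         5.00         4.7871         9.5741
  3         5.00         4.6840        14.0520
  4         5.00         4.5832        18.3327
  5         5.00         4.4845        22.4226
  6         5.00         4.3880        26.3279
  7         5.00         4.2935        30.0547
  8       105.00        88.2231       705.7845
  Σ                    120.3357       831.4408
P = 120.3357; Macaulay duration = 831.4408 / 120.3357 = 6.90935 half-year periods = 3.45467 years.
Modified duration = D_Mac / (1 + y) = 3.45467 / 1.022 = 3.38031 years.

3.380 years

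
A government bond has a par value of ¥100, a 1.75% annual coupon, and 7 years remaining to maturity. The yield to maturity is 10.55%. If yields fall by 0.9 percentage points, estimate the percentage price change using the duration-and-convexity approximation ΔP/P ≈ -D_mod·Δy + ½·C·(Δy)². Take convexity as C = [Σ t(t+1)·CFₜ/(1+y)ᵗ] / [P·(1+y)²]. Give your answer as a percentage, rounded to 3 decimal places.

With y = 0.1055:
  t   CF        PV=CF/(1+0.1055)^t    t·PV        t(t+1)·PV
  1         1.75         1.5830         1.5830           3.1660
  2         1.75         1.4319         2.8639           8.5916
  3         1.75         1.2953         3.8858          15.5433
  4         1.75         1.1717         4.6867          23.4333
  5         1.75         1.0598         5.2992          31.7955
  6         1.75         0.9587         5.7522          40.2657
  7       101.75        50.4224       352.9565       2,823.6523
  Σ                     57.9228       377.0273       2,946.4476
P = 57.9228; D_Mac = 6.50914 yrs; D_mod = 5.88796 yrs; C = 41.62285.
Duration effect: -5.88796 × (-0.009) = +0.052992
Convexity effect: 0.5 × 41.62285 × (-0.009)² = +0.0016857
ΔP/P ≈ +0.052992 + 0.0016857 = +0.054677 = +5.4677%.

+5.468%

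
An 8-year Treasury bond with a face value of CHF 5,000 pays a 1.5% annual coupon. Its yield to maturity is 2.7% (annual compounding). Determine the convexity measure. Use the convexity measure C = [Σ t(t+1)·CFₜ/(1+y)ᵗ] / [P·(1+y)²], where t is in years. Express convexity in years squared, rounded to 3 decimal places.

With y = 0.027:
  t   CF        PV=CF/(1+0.027)^t    t·PV        t(t+1)·PV
  1        75.00        73.0282        73.0282         146.0565
  2        75.00        71.1083       142.2166         426.6499
  3        75.00        69.2389       207.7166         830.8664
  4        75.00        67.4186       269.6743       1,348.3713
  5        75.00        65.6461       328.2306       1,969.3835
  6        75.00        63.9203       383.5216       2,684.6513
  7        75.00        62.2398       435.6786       3,485.4286
  8     5,075.00     4,100.8369    32,806.6953     295,260.2575
  Σ                  4,573.4371    34,646.7618     306,151.6649
P = 4,573.4371.
Convexity = Σ t(t+1)·PV / [P·(1+y)²] = 306,151.6649 / (4,573.4371 × 1.054729) = 63.46774.

63.468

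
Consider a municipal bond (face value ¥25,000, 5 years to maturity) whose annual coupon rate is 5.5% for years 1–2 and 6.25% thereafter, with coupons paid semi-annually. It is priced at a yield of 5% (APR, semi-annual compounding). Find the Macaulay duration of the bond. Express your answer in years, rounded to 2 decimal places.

Periodic yield y = 0.025. Discount each cash flow and weight by its period:
  t   CF        PV=CF/(1+0.025)^t    t·PV
  1       687.50       670.7317       670.7317
  2       687.50       654.3724     1,308.7448
  3       687.50       638.4121     1,915.2363
  4       687.50       622.8411     2,491.3643
  5       781.25       690.5112     3,452.5558
  6       781.25       673.6694     4,042.0166
  7       781.25       657.2385     4,600.6693
  8       781.25       641.2083     5,129.6661
  9       781.25       625.5690     5,630.1213
  10   25,781.25    20,140.2713   201,402.7129
  Σ                 26,014.8249   230,643.8190
Price P = Σ PV = 26,014.8249.
Macaulay duration = Σ(t·PV) / P = 230,643.8190 / 26,014.8249 = 8.86586 half-year periods.
In years: 8.86586 / 2 = 4.43293 years.

4.43 years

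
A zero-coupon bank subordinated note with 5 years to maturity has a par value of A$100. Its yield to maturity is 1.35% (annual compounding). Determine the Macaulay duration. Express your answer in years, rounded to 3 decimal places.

A zero-coupon bond has a single cash flow at maturity, so its Macaulay duration equals its maturity: 5 years.

5.000 years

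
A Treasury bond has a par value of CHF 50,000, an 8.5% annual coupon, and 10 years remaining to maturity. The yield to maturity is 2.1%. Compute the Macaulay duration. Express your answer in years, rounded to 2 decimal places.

7.74 years

Periodic yield y = 0.021. Discount each cash flow and weight by its year:
  t   CF        PV=CF/(1+0.021)^t    t·PV
  1     4,250.00     4,162.5857     4,162.5857
  2     4,250.00     4,076.9693     8,153.9387
  3     4,250.00     3,993.1140    11,979.3419
  4     4,250.00     3,910.9833    15,643.9332
  5     4,250.00     3,830.5419    19,152.7096
  6     4,250.00     3,751.7551    22,510.5304
  7     4,250.00     3,674.5887    25,722.1209
  8     4,250.00     3,599.0095    28,792.0760
  9     4,250.00     3,524.9848    31,724.8634
  10   54,250.00    44,069.9260   440,699.2604
  Σ                 78,594.4583   608,541.3602
Price P = Σ PV = 78,594.4583.
Macaulay duration = Σ(t·PV) / P = 608,541.3602 / 78,594.4583 = 7.74280 years.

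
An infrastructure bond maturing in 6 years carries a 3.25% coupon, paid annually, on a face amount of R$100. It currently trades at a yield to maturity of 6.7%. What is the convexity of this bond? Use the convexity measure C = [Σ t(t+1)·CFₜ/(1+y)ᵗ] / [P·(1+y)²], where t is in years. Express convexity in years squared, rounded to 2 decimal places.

With y = 0.067:
  t   CF        PV=CF/(1+0.067)^t    t·PV        t(t+1)·PV
  1         3.25         3.0459         3.0459           6.0918
  2         3.25         2.8547         5.7093          17.1280
  3         3.25         2.6754         8.0262          32.1049
  4         3.25         2.5074        10.0296          50.1482
  5         3.25         2.3500        11.7498          70.4989
  6       103.25        69.9687       419.8119       2,938.6836
  Σ                     83.4020       458.3729       3,114.6555
P = 83.4020.
Convexity = Σ t(t+1)·PV / [P·(1+y)²] = 3,114.6555 / (83.4020 × 1.138489) = 32.80232.

32.80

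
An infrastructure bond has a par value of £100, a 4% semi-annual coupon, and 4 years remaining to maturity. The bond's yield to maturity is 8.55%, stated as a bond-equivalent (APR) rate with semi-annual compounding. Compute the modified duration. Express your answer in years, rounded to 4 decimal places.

Periodic yield y = 0.04275. First find Macaulay duration:
  t   CF        PV=CF/(1+0.04275)^t    t·PV
  1         2.00         1.9180         1.9180
  2         2.00         1.8394         3.6787
  3         2.00         1.7640         5.2919
  4         2.00         1.6916         6.7666
  5         2.00         1.6223         8.1115
  6         2.00         1.5558         9.3347
  7         2.00         1.4920        10.4440
  8       102.00        72.9724       583.7791
  Σ                     84.8555       629.3245
P = 84.8555; Macaulay duration = 629.3245 / 84.8555 = 7.41643 half-year periods = 3.70821 years.
Modified duration = D_Mac / (1 + y) = 3.70821 / 1.04275 = 3.55619 years.

3.5562 years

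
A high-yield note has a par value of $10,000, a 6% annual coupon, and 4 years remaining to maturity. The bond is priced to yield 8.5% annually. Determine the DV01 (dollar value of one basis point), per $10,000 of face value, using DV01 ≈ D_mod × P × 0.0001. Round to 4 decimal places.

Periodic yield y = 0.085.
  t   CF        PV=CF/(1+0.085)^t    t·PV
  1       600.00       552.9954       552.9954
  2       600.00       509.6732     1,019.3463
  3       600.00       469.7449     1,409.2346
  4    10,600.00     7,648.6874    30,594.7497
  Σ                  9,181.1008    33,576.3260
P = 9,181.1008; D_Mac = 3.65711 yrs; D_mod = 3.37061 yrs.
DV01 ≈ 3.37061 × 9,181.1008 × 0.0001 = 3.094592.

$3.0946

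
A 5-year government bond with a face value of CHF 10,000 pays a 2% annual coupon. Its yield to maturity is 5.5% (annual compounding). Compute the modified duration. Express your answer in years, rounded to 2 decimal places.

Periodic yield y = 0.055. First find Macaulay duration:
  t   CF        PV=CF/(1+0.055)^t    t·PV
  1       200.00       189.5735       189.5735
  2       200.00       179.6905       359.3810
  3       200.00       170.3227       510.9682
  4       200.00       161.4433       645.7734
  5    10,200.00     7,804.3704    39,021.8520
  Σ                  8,505.4004    40,727.5481
P = 8,505.4004; Macaulay duration = 40,727.5481 / 8,505.4004 = 4.78843 years.
Modified duration = D_Mac / (1 + y) = 4.78843 / 1.055 = 4.53880 years.

4.54 years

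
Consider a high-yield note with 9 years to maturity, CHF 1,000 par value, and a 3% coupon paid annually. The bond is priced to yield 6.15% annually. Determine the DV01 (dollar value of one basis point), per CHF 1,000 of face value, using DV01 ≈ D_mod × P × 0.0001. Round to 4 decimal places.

Periodic yield y = 0.0615.
  t   CF        PV=CF/(1+0.0615)^t    t·PV
  1        30.00        28.2619        28.2619
  2        30.00        26.6245        53.2490
  3        30.00        25.0819        75.2458
  4        30.00        23.6288        94.5151
  5        30.00        22.2598       111.2990
  6        30.00        20.9701       125.8208
  7        30.00        19.7552       138.2863
  8        30.00        18.6106       148.8851
  9     1,030.00       601.9456     5,417.5103
  Σ                    787.1385     6,193.0734
P = 787.1385; D_Mac = 7.86783 yrs; D_mod = 7.41199 yrs.
DV01 ≈ 7.41199 × 787.1385 × 0.0001 = 0.583427.

CHF 0.5834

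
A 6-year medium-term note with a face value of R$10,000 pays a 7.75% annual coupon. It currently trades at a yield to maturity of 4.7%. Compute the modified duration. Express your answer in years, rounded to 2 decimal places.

Periodic yield y = 0.047. First find Macaulay duration:
  t   CF        PV=CF/(1+0.047)^t    t·PV
  1       775.00       740.2101       740.2101
  2       775.00       706.9820     1,413.9639
  3       775.00       675.2454     2,025.7363
  4       775.00       644.9336     2,579.7342
  5       775.00       615.9824     3,079.9119
  6    10,775.00     8,179.6965    49,078.1789
  Σ                 11,563.0500    58,917.7354
P = 11,563.0500; Macaulay duration = 58,917.7354 / 11,563.0500 = 5.09535 years.
Modified duration = D_Mac / (1 + y) = 5.09535 / 1.047 = 4.86661 years.

4.87 years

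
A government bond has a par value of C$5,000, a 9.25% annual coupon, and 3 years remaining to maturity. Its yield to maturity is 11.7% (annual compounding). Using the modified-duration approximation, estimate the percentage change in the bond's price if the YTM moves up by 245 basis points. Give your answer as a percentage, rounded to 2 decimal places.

-6.02%

Periodic yield y = 0.117. Modified duration first:
  t   CF        PV=CF/(1+0.117)^t    t·PV
  1       462.50       414.0555       414.0555
  2       462.50       370.6853       741.3706
  3     5,462.50     3,919.5114    11,758.5342
  Σ                  4,704.2522    12,913.9603
P = 4,704.2522; D_Mac = 2.74517 yrs; D_mod = 2.74517/(1+0.117) = 2.45763 yrs.
ΔP/P ≈ -D_mod · Δy = -2.45763 × (+0.0245) = -0.060212 = -6.0212%.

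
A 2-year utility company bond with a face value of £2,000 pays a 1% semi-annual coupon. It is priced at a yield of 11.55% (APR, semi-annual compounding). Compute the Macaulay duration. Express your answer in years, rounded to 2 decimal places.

Periodic yield y = 0.05775. Discount each cash flow and weight by its period:
  t   CF        PV=CF/(1+0.05775)^t    t·PV
  1        10.00         9.4540         9.4540
  2        10.00         8.9379        17.8757
  3        10.00         8.4499        25.3497
  4     2,010.00     1,605.6982     6,422.7928
  Σ                  1,632.5400     6,475.4722
Price P = Σ PV = 1,632.5400.
Macaulay duration = Σ(t·PV) / P = 6,475.4722 / 1,632.5400 = 3.96650 half-year periods.
In years: 3.96650 / 2 = 1.98325 years.

1.98 years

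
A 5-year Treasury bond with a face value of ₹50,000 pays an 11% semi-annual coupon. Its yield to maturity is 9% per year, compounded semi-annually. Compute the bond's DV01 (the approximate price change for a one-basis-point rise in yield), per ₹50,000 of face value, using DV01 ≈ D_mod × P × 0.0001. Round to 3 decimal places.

₹20.754

Periodic yield y = 0.045.
  t   CF        PV=CF/(1+0.045)^t    t·PV
  1     2,750.00     2,631.5789     2,631.5789
  2     2,750.00     2,518.2574     5,036.5147
  3     2,750.00     2,409.8157     7,229.4470
  4     2,750.00     2,306.0437     9,224.1748
  5     2,750.00     2,206.7404    11,033.7019
  6     2,750.00     2,111.7133    12,670.2797
  7     2,750.00     2,020.7783    14,145.4478
  8     2,750.00     1,933.7591    15,470.0728
  9     2,750.00     1,850.4872    16,654.3846
  10   52,750.00    33,967.1852   339,671.8523
  Σ                 53,956.3591   433,767.4545
P = 53,956.3591; D_Mac = 8.03923 half-year periods = 4.01961 yrs; D_mod = 3.84652 yrs.
DV01 ≈ 3.84652 × 53,956.3591 × 0.0001 = 20.754424.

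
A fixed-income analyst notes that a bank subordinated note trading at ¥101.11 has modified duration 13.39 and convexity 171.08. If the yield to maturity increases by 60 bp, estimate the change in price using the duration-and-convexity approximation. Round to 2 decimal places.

Duration effect: -D_mod·Δy = -13.39 × (+0.006) = -0.080340
Convexity effect: ½·C·(Δy)² = 0.5 × 171.08 × (0.006)² = +0.00307944
ΔP/P ≈ -0.080340 + 0.00307944 = -0.07726056
ΔP ≈ 101.11 × (-0.07726056) = -7.8118152216.

-¥7.81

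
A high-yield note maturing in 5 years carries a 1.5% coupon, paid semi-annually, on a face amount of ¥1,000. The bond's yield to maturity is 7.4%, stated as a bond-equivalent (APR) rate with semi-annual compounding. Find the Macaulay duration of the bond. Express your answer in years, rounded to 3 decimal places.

Periodic yield y = 0.037. Discount each cash flow and weight by its period:
  t   CF        PV=CF/(1+0.037)^t    t·PV
  1         7.50         7.2324         7.2324
  2         7.50         6.9744        13.9487
  3         7.50         6.7255        20.1765
  4         7.50         6.4855        25.9422
  5         7.50         6.2541        31.2707
  6         7.50         6.0310        36.1859
  7         7.50         5.8158        40.7106
  8         7.50         5.6083        44.8664
  9         7.50         5.4082        48.6738
  10    1,007.50       700.5796     7,005.7961
  Σ                    757.1148     7,274.8033
Price P = Σ PV = 757.1148.
Macaulay duration = Σ(t·PV) / P = 7,274.8033 / 757.1148 = 9.60859 half-year periods.
In years: 9.60859 / 2 = 4.80429 years.

4.804 years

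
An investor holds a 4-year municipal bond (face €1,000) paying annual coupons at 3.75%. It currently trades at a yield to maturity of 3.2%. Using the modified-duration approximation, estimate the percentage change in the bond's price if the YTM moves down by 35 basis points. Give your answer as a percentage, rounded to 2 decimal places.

+1.29%

Periodic yield y = 0.032. Modified duration first:
  t   CF        PV=CF/(1+0.032)^t    t·PV
  1        37.50        36.3372        36.3372
  2        37.50        35.2105        70.4209
  3        37.50        34.1187       102.3560
  4     1,037.50       914.6803     3,658.7211
  Σ                  1,020.3466     3,867.8353
P = 1,020.3466; D_Mac = 3.79071 yrs; D_mod = 3.79071/(1+0.032) = 3.67317 yrs.
ΔP/P ≈ -D_mod · Δy = -3.67317 × (-0.0035) = +0.012856 = +1.2856%.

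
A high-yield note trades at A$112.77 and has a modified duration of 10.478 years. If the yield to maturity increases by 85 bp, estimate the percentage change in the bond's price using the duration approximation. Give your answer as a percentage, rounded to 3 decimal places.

-8.906%

Duration approximation: ΔP/P ≈ -D_mod · Δy = -10.478 × (+0.0085) = -0.089063.
As a percentage: -8.9063%.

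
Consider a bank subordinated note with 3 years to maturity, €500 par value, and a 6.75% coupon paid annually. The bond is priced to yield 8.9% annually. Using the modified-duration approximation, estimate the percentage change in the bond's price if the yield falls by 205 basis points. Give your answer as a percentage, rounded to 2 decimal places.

Periodic yield y = 0.089. Modified duration first:
  t   CF        PV=CF/(1+0.089)^t    t·PV
  1        33.75        30.9917        30.9917
  2        33.75        28.4589        56.9178
  3       533.75       413.2894     1,239.8681
  Σ                    472.7400     1,327.7777
P = 472.7400; D_Mac = 2.80868 yrs; D_mod = 2.80868/(1+0.089) = 2.57914 yrs.
ΔP/P ≈ -D_mod · Δy = -2.57914 × (-0.0205) = +0.052872 = +5.2872%.

+5.29%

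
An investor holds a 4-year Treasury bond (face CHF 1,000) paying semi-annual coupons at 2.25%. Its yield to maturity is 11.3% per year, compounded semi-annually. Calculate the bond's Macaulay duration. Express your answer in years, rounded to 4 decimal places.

Periodic yield y = 0.0565. Discount each cash flow and weight by its period:
  t   CF        PV=CF/(1+0.0565)^t    t·PV
  1        11.25        10.6484        10.6484
  2        11.25        10.0789        20.1578
  3        11.25         9.5399        28.6197
  4        11.25         9.0297        36.1189
  5        11.25         8.5468        42.7341
  6        11.25         8.0898        48.5385
  7        11.25         7.6571        53.5999
  8     1,011.25       651.4822     5,211.8572
  Σ                    715.0728     5,452.2746
Price P = Σ PV = 715.0728.
Macaulay duration = Σ(t·PV) / P = 5,452.2746 / 715.0728 = 7.62478 half-year periods.
In years: 7.62478 / 2 = 3.81239 years.

3.8124 years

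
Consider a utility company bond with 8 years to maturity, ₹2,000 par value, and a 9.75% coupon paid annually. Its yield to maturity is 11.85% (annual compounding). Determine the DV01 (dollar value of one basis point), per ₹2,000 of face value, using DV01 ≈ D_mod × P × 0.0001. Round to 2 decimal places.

Periodic yield y = 0.1185.
  t   CF        PV=CF/(1+0.1185)^t    t·PV
  1       195.00       174.3406       174.3406
  2       195.00       155.8700       311.7401
  3       195.00       139.3563       418.0689
  4       195.00       124.5921       498.3686
  5       195.00       111.3922       556.9609
  6       195.00        99.5907       597.5441
  7       195.00        89.0395       623.2765
  8     2,195.00       896.0797     7,168.6372
  Σ                  1,790.2611    10,348.9368
P = 1,790.2611; D_Mac = 5.78069 yrs; D_mod = 5.16825 yrs.
DV01 ≈ 5.16825 × 1,790.2611 × 0.0001 = 0.925251.

₹0.93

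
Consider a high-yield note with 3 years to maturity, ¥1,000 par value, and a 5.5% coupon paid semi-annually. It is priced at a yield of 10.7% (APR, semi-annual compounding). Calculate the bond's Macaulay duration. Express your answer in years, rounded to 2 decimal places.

Periodic yield y = 0.0535. Discount each cash flow and weight by its period:
  t   CF        PV=CF/(1+0.0535)^t    t·PV
  1        27.50        26.1035        26.1035
  2        27.50        24.7778        49.5557
  3        27.50        23.5196        70.5587
  4        27.50        22.3252        89.3006
  5        27.50        21.1914       105.9571
  6     1,027.50       751.5789     4,509.4735
  Σ                    869.4964     4,850.9491
Price P = Σ PV = 869.4964.
Macaulay duration = Σ(t·PV) / P = 4,850.9491 / 869.4964 = 5.57903 half-year periods.
In years: 5.57903 / 2 = 2.78952 years.

2.79 years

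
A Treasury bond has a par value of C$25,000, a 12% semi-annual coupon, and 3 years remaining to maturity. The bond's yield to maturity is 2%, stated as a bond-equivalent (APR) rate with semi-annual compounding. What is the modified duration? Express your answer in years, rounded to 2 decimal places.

2.63 years

Periodic yield y = 0.01. First find Macaulay duration:
  t   CF        PV=CF/(1+0.01)^t    t·PV
  1     1,500.00     1,485.1485     1,485.1485
  2     1,500.00     1,470.4441     2,940.8881
  3     1,500.00     1,455.8852     4,367.6557
  4     1,500.00     1,441.4705     5,765.8821
  5     1,500.00     1,427.1985     7,135.9927
  6    26,500.00    24,964.1987   149,785.1924
  Σ                 32,244.3456   171,480.7595
P = 32,244.3456; Macaulay duration = 171,480.7595 / 32,244.3456 = 5.31817 half-year periods = 2.65908 years.
Modified duration = D_Mac / (1 + y) = 2.65908 / 1.01 = 2.63276 years.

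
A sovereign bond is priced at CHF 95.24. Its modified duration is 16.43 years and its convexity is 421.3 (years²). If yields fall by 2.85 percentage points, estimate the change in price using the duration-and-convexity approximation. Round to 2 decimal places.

+CHF 60.89

Duration effect: -D_mod·Δy = -16.43 × (-0.0285) = +0.468255
Convexity effect: ½·C·(Δy)² = 0.5 × 421.3 × (-0.0285)² = +0.1711004625
ΔP/P ≈ +0.468255 + 0.1711004625 = +0.6393554625
ΔP ≈ 95.24 × (+0.6393554625) = +60.8922142485.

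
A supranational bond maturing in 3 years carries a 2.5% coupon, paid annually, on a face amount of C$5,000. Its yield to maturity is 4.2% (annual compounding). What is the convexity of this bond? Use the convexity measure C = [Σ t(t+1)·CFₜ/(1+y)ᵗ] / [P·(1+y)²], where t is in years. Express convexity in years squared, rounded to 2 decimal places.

With y = 0.042:
  t   CF        PV=CF/(1+0.042)^t    t·PV        t(t+1)·PV
  1       125.00       119.9616       119.9616         239.9232
  2       125.00       115.1263       230.2526         690.7578
  3     5,125.00     4,529.9219    13,589.7656      54,359.0626
  Σ                  4,765.0098    13,939.9799      55,289.7437
P = 4,765.0098.
Convexity = Σ t(t+1)·PV / [P·(1+y)²] = 55,289.7437 / (4,765.0098 × 1.085764) = 10.68674.

10.69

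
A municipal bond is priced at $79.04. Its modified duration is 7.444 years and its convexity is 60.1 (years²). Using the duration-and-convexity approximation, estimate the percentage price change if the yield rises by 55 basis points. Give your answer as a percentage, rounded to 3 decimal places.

Duration effect: -D_mod·Δy = -7.444 × (+0.0055) = -0.040942
Convexity effect: ½·C·(Δy)² = 0.5 × 60.1 × (0.0055)² = +0.0009090125
ΔP/P ≈ -0.040942 + 0.0009090125 = -0.0400329875
= -4.00329875%.

-4.003%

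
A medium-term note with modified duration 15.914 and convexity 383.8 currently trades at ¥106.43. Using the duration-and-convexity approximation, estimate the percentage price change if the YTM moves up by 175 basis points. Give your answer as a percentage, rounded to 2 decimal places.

-21.97%

Duration effect: -D_mod·Δy = -15.914 × (+0.0175) = -0.278495
Convexity effect: ½·C·(Δy)² = 0.5 × 383.8 × (0.0175)² = +0.058769375
ΔP/P ≈ -0.278495 + 0.058769375 = -0.219725625
= -21.9725625%.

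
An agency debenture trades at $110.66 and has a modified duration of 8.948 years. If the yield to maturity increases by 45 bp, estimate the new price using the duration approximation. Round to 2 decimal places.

Duration approximation: ΔP/P ≈ -D_mod · Δy = -8.948 × (+0.0045) = -0.040266.
New price ≈ 110.66 × (1 - 0.040266) = 106.20416444.

$106.20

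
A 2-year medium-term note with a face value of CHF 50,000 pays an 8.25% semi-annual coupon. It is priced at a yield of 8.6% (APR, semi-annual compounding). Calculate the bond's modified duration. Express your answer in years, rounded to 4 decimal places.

1.8062 years

Periodic yield y = 0.043. First find Macaulay duration:
  t   CF        PV=CF/(1+0.043)^t    t·PV
  1     2,062.50     1,977.4688     1,977.4688
  2     2,062.50     1,895.9433     3,791.8866
  3     2,062.50     1,817.7788     5,453.3364
  4    52,062.50    43,993.4261   175,973.7044
  Σ                 49,684.6170   187,196.3962
P = 49,684.6170; Macaulay duration = 187,196.3962 / 49,684.6170 = 3.76769 half-year periods = 1.88385 years.
Modified duration = D_Mac / (1 + y) = 1.88385 / 1.043 = 1.80618 years.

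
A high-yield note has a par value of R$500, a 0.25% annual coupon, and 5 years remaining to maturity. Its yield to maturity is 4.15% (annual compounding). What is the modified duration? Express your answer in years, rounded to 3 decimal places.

4.774 years

Periodic yield y = 0.0415. First find Macaulay duration:
  t   CF        PV=CF/(1+0.0415)^t    t·PV
  1         1.25         1.2002         1.2002
  2         1.25         1.1524         2.3047
  3         1.25         1.1065         3.3194
  4         1.25         1.0624         4.2495
  5       501.25       409.0327     2,045.1634
  Σ                    413.5541     2,056.2372
P = 413.5541; Macaulay duration = 2,056.2372 / 413.5541 = 4.97211 years.
Modified duration = D_Mac / (1 + y) = 4.97211 / 1.0415 = 4.77399 years.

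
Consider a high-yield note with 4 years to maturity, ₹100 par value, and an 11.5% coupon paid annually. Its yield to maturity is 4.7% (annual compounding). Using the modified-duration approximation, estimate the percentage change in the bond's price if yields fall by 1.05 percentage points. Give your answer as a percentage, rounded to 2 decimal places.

+3.50%

Periodic yield y = 0.047. Modified duration first:
  t   CF        PV=CF/(1+0.047)^t    t·PV
  1        11.50        10.9838        10.9838
  2        11.50        10.4907        20.9814
  3        11.50        10.0198        30.0593
  4       111.50        92.7872       371.1489
  Σ                    124.2814       433.1733
P = 124.2814; D_Mac = 3.48542 yrs; D_mod = 3.48542/(1+0.047) = 3.32896 yrs.
ΔP/P ≈ -D_mod · Δy = -3.32896 × (-0.0105) = +0.034954 = +3.4954%.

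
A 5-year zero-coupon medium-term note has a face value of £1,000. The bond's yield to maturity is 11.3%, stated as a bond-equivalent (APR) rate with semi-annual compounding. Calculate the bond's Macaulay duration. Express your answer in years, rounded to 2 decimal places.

5.00 years

A zero-coupon bond has a single cash flow at maturity, so its Macaulay duration equals its maturity: 5 years.
(Equivalently: 10 semi-annual periods ÷ 2 = 5 years.)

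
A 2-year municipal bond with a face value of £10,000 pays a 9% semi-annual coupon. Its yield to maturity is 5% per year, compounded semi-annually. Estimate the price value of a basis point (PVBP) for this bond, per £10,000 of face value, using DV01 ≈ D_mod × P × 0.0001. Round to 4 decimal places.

£1.9716

Periodic yield y = 0.025.
  t   CF        PV=CF/(1+0.025)^t    t·PV
  1       450.00       439.0244       439.0244
  2       450.00       428.3165       856.6330
  3       450.00       417.8697     1,253.6092
  4    10,450.00     9,467.1842    37,868.7370
  Σ                 10,752.3948    40,418.0035
P = 10,752.3948; D_Mac = 3.75898 half-year periods = 1.87949 yrs; D_mod = 1.83365 yrs.
DV01 ≈ 1.83365 × 10,752.3948 × 0.0001 = 1.971610.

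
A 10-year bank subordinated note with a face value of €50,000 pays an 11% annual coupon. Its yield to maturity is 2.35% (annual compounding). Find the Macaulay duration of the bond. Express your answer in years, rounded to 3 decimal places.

Periodic yield y = 0.0235. Discount each cash flow and weight by its year:
  t   CF        PV=CF/(1+0.0235)^t    t·PV
  1     5,500.00     5,373.7176     5,373.7176
  2     5,500.00     5,250.3348    10,500.6695
  3     5,500.00     5,129.7848    15,389.3545
  4     5,500.00     5,012.0028    20,048.0110
  5     5,500.00     4,896.9250    24,484.6251
  6     5,500.00     4,784.4895    28,706.9371
  7     5,500.00     4,674.6356    32,722.4491
  8     5,500.00     4,567.3039    36,538.4315
  9     5,500.00     4,462.4367    40,161.9301
  10   55,500.00    43,996.1337   439,961.3370
  Σ                 88,147.7644   653,887.4626
Price P = Σ PV = 88,147.7644.
Macaulay duration = Σ(t·PV) / P = 653,887.4626 / 88,147.7644 = 7.41808 years.

7.418 years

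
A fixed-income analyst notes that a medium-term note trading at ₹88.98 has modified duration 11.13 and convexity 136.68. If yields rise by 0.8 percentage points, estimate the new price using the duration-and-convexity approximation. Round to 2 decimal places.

₹81.45

Duration effect: -D_mod·Δy = -11.13 × (+0.008) = -0.089040
Convexity effect: ½·C·(Δy)² = 0.5 × 136.68 × (0.008)² = +0.00437376
ΔP/P ≈ -0.089040 + 0.00437376 = -0.08466624
New price ≈ 88.98 × (1 - 0.08466624) = 81.4463979648.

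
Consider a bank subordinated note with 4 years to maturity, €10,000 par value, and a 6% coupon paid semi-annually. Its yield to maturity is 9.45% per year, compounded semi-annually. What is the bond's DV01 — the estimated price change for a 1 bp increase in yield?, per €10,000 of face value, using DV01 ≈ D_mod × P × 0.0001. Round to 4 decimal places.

€3.0386

Periodic yield y = 0.04725.
  t   CF        PV=CF/(1+0.04725)^t    t·PV
  1       300.00       286.4646       286.4646
  2       300.00       273.5398       547.0796
  3       300.00       261.1982       783.5945
  4       300.00       249.4134       997.6536
  5       300.00       238.1603     1,190.8016
  6       300.00       227.4150     1,364.4898
  7       300.00       217.1544     1,520.0809
  8    10,300.00     7,119.2505    56,954.0037
  Σ                  8,872.5961    63,644.1683
P = 8,872.5961; D_Mac = 7.17312 half-year periods = 3.58656 yrs; D_mod = 3.42474 yrs.
DV01 ≈ 3.42474 × 8,872.5961 × 0.0001 = 3.038633.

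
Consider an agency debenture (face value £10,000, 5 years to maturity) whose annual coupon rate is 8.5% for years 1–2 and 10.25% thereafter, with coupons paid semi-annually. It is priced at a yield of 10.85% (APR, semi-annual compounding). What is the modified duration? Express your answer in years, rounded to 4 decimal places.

Periodic yield y = 0.05425. First find Macaulay duration:
  t   CF        PV=CF/(1+0.05425)^t    t·PV
  1       425.00       403.1302       403.1302
  2       425.00       382.3858       764.7715
  3       425.00       362.7088     1,088.1264
  4       425.00       344.0444     1,376.1776
  5       512.50       393.5282     1,967.6408
  6       512.50       373.2778     2,239.6671
  7       512.50       354.0696     2,478.4870
  8       512.50       335.8497     2,686.7978
  9       512.50       318.5674     2,867.1069
  10   10,512.50     6,198.2617    61,982.6174
  Σ                  9,465.8236    77,854.5227
P = 9,465.8236; Macaulay duration = 77,854.5227 / 9,465.8236 = 8.22480 half-year periods = 4.11240 years.
Modified duration = D_Mac / (1 + y) = 4.11240 / 1.05425 = 3.90078 years.

3.9008 years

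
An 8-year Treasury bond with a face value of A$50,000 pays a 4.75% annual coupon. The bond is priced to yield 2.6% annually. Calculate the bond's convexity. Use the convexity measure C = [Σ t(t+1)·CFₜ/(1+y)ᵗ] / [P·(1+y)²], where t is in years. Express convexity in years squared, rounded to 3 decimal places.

56.293

With y = 0.026:
  t   CF        PV=CF/(1+0.026)^t    t·PV        t(t+1)·PV
  1     2,375.00     2,314.8148     2,314.8148       4,629.6296
  2     2,375.00     2,256.1548     4,512.3096      13,536.9287
  3     2,375.00     2,198.9813     6,596.9438      26,387.7753
  4     2,375.00     2,143.2566     8,573.0264      42,865.1321
  5     2,375.00     2,088.9441    10,444.7203      62,668.3218
  6     2,375.00     2,036.0079    12,216.0471      85,512.3299
  7     2,375.00     1,984.4131    13,890.8918     111,127.1344
  8    52,375.00    42,652.5646   341,220.5171   3,070,984.6537
  Σ                 57,675.1372   399,769.2710   3,417,711.9057
P = 57,675.1372.
Convexity = Σ t(t+1)·PV / [P·(1+y)²] = 3,417,711.9057 / (57,675.1372 × 1.052676) = 56.29270.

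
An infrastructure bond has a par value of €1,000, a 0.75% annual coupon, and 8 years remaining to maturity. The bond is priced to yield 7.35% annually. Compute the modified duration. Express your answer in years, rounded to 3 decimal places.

Periodic yield y = 0.0735. First find Macaulay duration:
  t   CF        PV=CF/(1+0.0735)^t    t·PV
  1         7.50         6.9865         6.9865
  2         7.50         6.5081        13.0163
  3         7.50         6.0625        18.1876
  4         7.50         5.6475        22.5898
  5         7.50         5.2608        26.3040
  6         7.50         4.9006        29.4036
  7         7.50         4.5651        31.9555
  8     1,007.50       571.2532     4,570.0258
  Σ                    611.1843     4,718.4690
P = 611.1843; Macaulay duration = 4,718.4690 / 611.1843 = 7.72021 years.
Modified duration = D_Mac / (1 + y) = 7.72021 / 1.0735 = 7.19162 years.

7.192 years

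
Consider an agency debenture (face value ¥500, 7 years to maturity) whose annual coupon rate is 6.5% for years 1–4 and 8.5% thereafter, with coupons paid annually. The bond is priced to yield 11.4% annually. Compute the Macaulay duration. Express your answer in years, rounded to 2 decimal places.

Periodic yield y = 0.114. Discount each cash flow and weight by its year:
  t   CF        PV=CF/(1+0.114)^t    t·PV
  1        32.50        29.1741        29.1741
  2        32.50        26.1886        52.3773
  3        32.50        23.5087        70.5260
  4        32.50        21.1029        84.4117
  5        42.50        24.7721       123.8605
  6        42.50        22.2371       133.4225
  7       542.50       254.8023     1,783.6164
  Σ                    401.7859     2,277.3885
Price P = Σ PV = 401.7859.
Macaulay duration = Σ(t·PV) / P = 2,277.3885 / 401.7859 = 5.66816 years.

5.67 years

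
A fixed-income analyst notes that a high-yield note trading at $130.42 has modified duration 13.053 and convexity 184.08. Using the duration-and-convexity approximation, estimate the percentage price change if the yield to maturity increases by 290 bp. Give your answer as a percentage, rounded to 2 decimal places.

Duration effect: -D_mod·Δy = -13.053 × (+0.029) = -0.378537
Convexity effect: ½·C·(Δy)² = 0.5 × 184.08 × (0.029)² = +0.07740564
ΔP/P ≈ -0.378537 + 0.07740564 = -0.30113136
= -30.113136%.

-30.11%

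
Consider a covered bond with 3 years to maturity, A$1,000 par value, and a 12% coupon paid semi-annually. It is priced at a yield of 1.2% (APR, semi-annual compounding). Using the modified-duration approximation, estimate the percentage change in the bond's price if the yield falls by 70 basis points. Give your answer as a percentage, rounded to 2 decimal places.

Periodic yield y = 0.006. Modified duration first:
  t   CF        PV=CF/(1+0.006)^t    t·PV
  1        60.00        59.6421        59.6421
  2        60.00        59.2864       118.5729
  3        60.00        58.9328       176.7985
  4        60.00        58.5813       234.3254
  5        60.00        58.2320       291.1598
  6     1,060.00     1,022.6287     6,135.7723
  Σ                  1,317.3034     7,016.2709
P = 1,317.3034; D_Mac = 5.32624 half-year periods = 2.66312 yrs; D_mod = 2.66312/(1+0.006) = 2.64724 yrs.
ΔP/P ≈ -D_mod · Δy = -2.64724 × (-0.007) = +0.018531 = +1.8531%.

+1.85%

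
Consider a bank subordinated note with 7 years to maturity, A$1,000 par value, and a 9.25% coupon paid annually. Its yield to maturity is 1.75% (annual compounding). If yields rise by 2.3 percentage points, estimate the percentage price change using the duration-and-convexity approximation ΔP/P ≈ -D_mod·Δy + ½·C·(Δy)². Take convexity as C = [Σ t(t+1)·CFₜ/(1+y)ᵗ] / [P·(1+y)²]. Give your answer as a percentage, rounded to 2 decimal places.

With y = 0.0175:
  t   CF        PV=CF/(1+0.0175)^t    t·PV        t(t+1)·PV
  1        92.50        90.9091        90.9091         181.8182
  2        92.50        89.3455       178.6911         536.0733
  3        92.50        87.8089       263.4267       1,053.7067
  4        92.50        86.2987       345.1946       1,725.9732
  5        92.50        84.8144       424.0720       2,544.4323
  6        92.50        83.3557       500.1341       3,500.9388
  7     1,092.50       967.5658     6,772.9608      54,183.6862
  Σ                  1,490.0981     8,575.3884      63,726.6286
P = 1,490.0981; D_Mac = 5.75492 yrs; D_mod = 5.65594 yrs; C = 41.30829.
Duration effect: -5.65594 × (+0.023) = -0.130087
Convexity effect: 0.5 × 41.30829 × (0.023)² = +0.0109260
ΔP/P ≈ -0.130087 + 0.0109260 = -0.119160 = -11.9160%.

-11.92%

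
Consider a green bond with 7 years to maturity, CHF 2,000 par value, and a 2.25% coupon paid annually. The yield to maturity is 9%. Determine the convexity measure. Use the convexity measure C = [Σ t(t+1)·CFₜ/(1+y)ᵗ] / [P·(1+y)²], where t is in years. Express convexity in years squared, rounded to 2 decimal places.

With y = 0.09:
  t   CF        PV=CF/(1+0.09)^t    t·PV        t(t+1)·PV
  1        45.00        41.2844        41.2844          82.5688
  2        45.00        37.8756        75.7512         227.2536
  3        45.00        34.7483       104.2448         416.9791
  4        45.00        31.8791       127.5165         637.5827
  5        45.00        29.2469       146.2346         877.4074
  6        45.00        26.8320       160.9922       1,126.9452
  7     2,045.00     1,118.6850     7,830.7952      62,646.3617
  Σ                  1,320.5514     8,486.8189      66,015.0985
P = 1,320.5514.
Convexity = Σ t(t+1)·PV / [P·(1+y)²] = 66,015.0985 / (1,320.5514 × 1.188100) = 42.07605.

42.08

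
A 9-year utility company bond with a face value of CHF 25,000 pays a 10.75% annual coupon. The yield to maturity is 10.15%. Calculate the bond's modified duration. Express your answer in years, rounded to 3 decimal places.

Periodic yield y = 0.1015. First find Macaulay duration:
  t   CF        PV=CF/(1+0.1015)^t    t·PV
  1     2,687.50     2,439.8547     2,439.8547
  2     2,687.50     2,215.0293     4,430.0585
  3     2,687.50     2,010.9208     6,032.7624
  4     2,687.50     1,825.6203     7,302.4814
  5     2,687.50     1,657.3948     8,286.9739
  6     2,687.50     1,504.6707     9,028.0242
  7     2,687.50     1,366.0197     9,562.1379
  8     2,687.50     1,240.1450     9,921.1599
  9    27,687.50    11,599.0716   104,391.6446
  Σ                 25,858.7270   161,395.0976
P = 25,858.7270; Macaulay duration = 161,395.0976 / 25,858.7270 = 6.24142 years.
Modified duration = D_Mac / (1 + y) = 6.24142 / 1.1015 = 5.66629 years.

5.666 years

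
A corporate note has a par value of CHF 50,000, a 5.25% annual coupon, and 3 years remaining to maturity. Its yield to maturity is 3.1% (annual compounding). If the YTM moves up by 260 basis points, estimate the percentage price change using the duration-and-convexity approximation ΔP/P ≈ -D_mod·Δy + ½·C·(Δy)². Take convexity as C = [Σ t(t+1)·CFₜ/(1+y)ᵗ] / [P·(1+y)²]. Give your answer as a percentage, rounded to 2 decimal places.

-6.85%

With y = 0.031:
  t   CF        PV=CF/(1+0.031)^t    t·PV        t(t+1)·PV
  1     2,625.00     2,546.0718     2,546.0718       5,092.1435
  2     2,625.00     2,469.5168     4,939.0335      14,817.1005
  3    52,625.00    48,019.3319   144,057.9956     576,231.9823
  Σ                 53,034.9204   151,543.1009     596,141.2264
P = 53,034.9204; D_Mac = 2.85742 yrs; D_mod = 2.77150 yrs; C = 10.57475.
Duration effect: -2.77150 × (+0.026) = -0.072059
Convexity effect: 0.5 × 10.57475 × (0.026)² = +0.0035743
ΔP/P ≈ -0.072059 + 0.0035743 = -0.068485 = -6.8485%.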